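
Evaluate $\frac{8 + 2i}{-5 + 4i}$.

Multiply numerator and denominator by conjugate (-5 - 4i):
= (8 + 2i)(-5 - 4i) / ((-5)^2 + 4^2)
= (-32 - 42i) / 41
= -32/41 - (42/41)i


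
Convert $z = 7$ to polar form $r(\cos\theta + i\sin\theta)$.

r = |z| = sqrt(a^2 + b^2) = sqrt((7)^2 + (0)^2) = sqrt(49 + 0) = sqrt(49) = 7
b = 0 and a > 0, so z lies on the positive real axis: θ = 0°
z = 7(cos 0° + i sin 0°)


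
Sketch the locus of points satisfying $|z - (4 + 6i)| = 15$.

|z - z0| = r describes a circle centered at z0 with radius r
Here z0 = 4 + 6i and r = 15
Locus: Circle centered at (4, 6) with radius 15


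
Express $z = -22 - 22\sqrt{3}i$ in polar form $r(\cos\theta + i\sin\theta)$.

r = |z| = sqrt(a^2 + b^2) = sqrt((-22)^2 + (-22*sqrt(3))^2) = sqrt(484 + 1452) = sqrt(1936) = 44
θ = arctan(b/a) = arctan(-38.1051/-22) (quadrant-adjusted) = 240°
z = 44(cos 240° + i sin 240°)


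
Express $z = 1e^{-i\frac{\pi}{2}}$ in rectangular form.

a = r cos θ = 1 * 0 = 0
b = r sin θ = 1 * -1 = -1
z = -i


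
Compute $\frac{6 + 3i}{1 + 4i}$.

Multiply numerator and denominator by conjugate (1 - 4i):
= (6 + 3i)(1 - 4i) / (1^2 + 4^2)
= (18 - 21i) / 17
= 18/17 - (21/17)i


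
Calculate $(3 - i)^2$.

(a + bi)^2 = a^2 - b^2 + 2abi
= 3^2 - (-1)^2 + 2*3*(-1)i
= 8 - 6i


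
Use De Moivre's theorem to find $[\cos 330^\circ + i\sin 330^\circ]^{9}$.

By De Moivre: z^n = r^n(cos(nθ) + i sin(nθ))
= 1^9(cos(9*330°) + i sin(9*330°))
= 1(cos 90° + i sin 90°)
= i


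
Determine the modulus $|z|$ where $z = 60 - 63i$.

|z| = sqrt(a^2 + b^2) = sqrt(60^2 + (-63)^2) = sqrt(7569) = 87


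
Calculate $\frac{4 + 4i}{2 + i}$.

Multiply numerator and denominator by conjugate (2 - i):
= (4 + 4i)(2 - i) / (2^2 + 1^2)
= (12 + 4i) / 5
= 12/5 + (4/5)i


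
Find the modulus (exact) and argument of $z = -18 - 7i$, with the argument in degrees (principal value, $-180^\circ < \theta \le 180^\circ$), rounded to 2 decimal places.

|z| = sqrt((-18)^2 + (-7)^2) = sqrt(373)
arg(z) = arctan(b/a) = arctan(-7/-18) (quadrant-adjusted) = -158.75°


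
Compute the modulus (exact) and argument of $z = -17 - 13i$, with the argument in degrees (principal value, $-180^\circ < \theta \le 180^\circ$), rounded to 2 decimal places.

|z| = sqrt((-17)^2 + (-13)^2) = sqrt(458)
arg(z) = arctan(b/a) = arctan(-13/-17) (quadrant-adjusted) = -142.59°


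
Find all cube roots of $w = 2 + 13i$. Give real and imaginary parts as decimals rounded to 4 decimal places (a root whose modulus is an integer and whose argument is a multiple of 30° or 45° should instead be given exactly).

|w| = sqrt(173) ≈ 13.152946, arg(w) ≈ 81.253838°
Root modulus = sqrt(173)^(1/3) ≈ 2.360520
Root arguments: θ_k = (arg(w) + 360°k)/3 for k = 0, 1, ..., 2
Compute each root as (root modulus)(cos θ_k + i sin θ_k) using full-precision intermediates, then round to 4 decimal places.
Roots: 2.1017 + 1.0748i, -1.9816 + 1.2827i, -0.1201 - 2.3575i


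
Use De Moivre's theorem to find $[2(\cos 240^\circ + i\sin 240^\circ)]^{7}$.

By De Moivre: z^n = r^n(cos(nθ) + i sin(nθ))
= 2^7(cos(7*240°) + i sin(7*240°))
= 128(cos 240° + i sin 240°)
= -64 - 64*sqrt(3)i


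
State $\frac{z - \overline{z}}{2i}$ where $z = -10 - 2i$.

z - conjugate(z) = 2bi
(z - conjugate(z))/(2i) = 2bi/(2i) = b = -2


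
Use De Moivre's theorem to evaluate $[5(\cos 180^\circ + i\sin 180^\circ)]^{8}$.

By De Moivre: z^n = r^n(cos(nθ) + i sin(nθ))
= 5^8(cos(8*180°) + i sin(8*180°))
= 390625(cos 0° + i sin 0°)
= 390625


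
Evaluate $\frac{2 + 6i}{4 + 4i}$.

Multiply numerator and denominator by conjugate (4 - 4i):
= (2 + 6i)(4 - 4i) / (4^2 + 4^2)
= (32 + 16i) / 32
Divide through by 16: (2 + i) / 2
= 1 + (1/2)i


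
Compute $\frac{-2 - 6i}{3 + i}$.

Multiply numerator and denominator by conjugate (3 - i):
= (-2 - 6i)(3 - i) / (3^2 + 1^2)
= (-12 - 16i) / 10
Divide through by 2: (-6 - 8i) / 5
= -6/5 - (8/5)i


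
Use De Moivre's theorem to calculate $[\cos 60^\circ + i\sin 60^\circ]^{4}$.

By De Moivre: z^n = r^n(cos(nθ) + i sin(nθ))
= 1^4(cos(4*60°) + i sin(4*60°))
= 1(cos 240° + i sin 240°)
= -1/2 - (sqrt(3)/2)i


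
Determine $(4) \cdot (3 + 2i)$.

(a1*a2 - b1*b2) + (a1*b2 + b1*a2)i
= (12 - 0) + (8 + 0)i
= 12 + 8i


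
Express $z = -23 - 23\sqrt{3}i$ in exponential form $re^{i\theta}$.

r = |z| = sqrt((-23)^2 + (-23*sqrt(3))^2) = sqrt(529 + 1587) = sqrt(2116) = 46
θ = arctan(b/a) = arctan(-39.8372/-23) (quadrant-adjusted) = 240° = 4π/3
z = 46e^(i*4π/3)


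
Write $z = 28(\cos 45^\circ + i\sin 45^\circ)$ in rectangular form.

a = r cos θ = 28 * sqrt(2)/2 = 14*sqrt(2)
b = r sin θ = 28 * sqrt(2)/2 = 14*sqrt(2)
z = 14*sqrt(2) + 14*sqrt(2)i


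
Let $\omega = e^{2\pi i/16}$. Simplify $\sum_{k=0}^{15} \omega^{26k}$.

Let ζ = ω^26 = e^(2πi·26/16). Since 16 ∤ 26, ζ ≠ 1.
Sum = Σ_{k=0}^{15} ζ^k = (ζ^16 - 1)/(ζ - 1) = (ω^{26·16} - 1)/(ζ - 1) = (1 - 1)/(ζ - 1) = 0


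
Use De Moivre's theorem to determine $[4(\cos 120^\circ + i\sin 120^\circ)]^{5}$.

By De Moivre: z^n = r^n(cos(nθ) + i sin(nθ))
= 4^5(cos(5*120°) + i sin(5*120°))
= 1024(cos 240° + i sin 240°)
= -512 - 512*sqrt(3)i


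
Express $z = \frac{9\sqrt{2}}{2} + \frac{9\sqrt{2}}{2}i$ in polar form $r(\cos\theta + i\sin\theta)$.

r = |z| = sqrt(a^2 + b^2) = sqrt((9*sqrt(2)/2)^2 + (9*sqrt(2)/2)^2) = sqrt(81/2 + 81/2) = sqrt(81) = 9
θ = arctan(b/a) = arctan(6.364/6.364) (quadrant-adjusted) = 45°
z = 9(cos 45° + i sin 45°)


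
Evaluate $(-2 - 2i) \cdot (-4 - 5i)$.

(a1*a2 - b1*b2) + (a1*b2 + b1*a2)i
= (8 - 10) + (10 + 8)i
= -2 + 18i


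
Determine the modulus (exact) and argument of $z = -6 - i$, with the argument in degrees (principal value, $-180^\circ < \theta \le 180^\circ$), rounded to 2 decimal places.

|z| = sqrt((-6)^2 + (-1)^2) = sqrt(37)
arg(z) = arctan(b/a) = arctan(-1/-6) (quadrant-adjusted) = -170.54°


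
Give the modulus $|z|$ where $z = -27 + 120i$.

|z| = sqrt(a^2 + b^2) = sqrt((-27)^2 + 120^2) = sqrt(15129) = 123


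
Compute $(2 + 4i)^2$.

(a + bi)^2 = a^2 - b^2 + 2abi
= 2^2 - 4^2 + 2*2*4i
= -12 + 16i


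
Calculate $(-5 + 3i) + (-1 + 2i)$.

(-5 + (-1)) + (3 + 2)i = -6 + 5i


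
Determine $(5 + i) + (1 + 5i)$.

(5 + 1) + (1 + 5)i = 6 + 6i


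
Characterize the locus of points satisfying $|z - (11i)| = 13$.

|z - z0| = r describes a circle centered at z0 with radius r
Here z0 = 11i and r = 13
Locus: Circle centered at (0, 11) with radius 13


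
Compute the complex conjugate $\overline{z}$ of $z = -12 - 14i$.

If z = a + bi, then conjugate(z) = a - bi
conjugate(-12 - 14i) = -12 + 14i


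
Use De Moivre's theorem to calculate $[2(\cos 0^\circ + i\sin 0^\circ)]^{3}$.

By De Moivre: z^n = r^n(cos(nθ) + i sin(nθ))
= 2^3(cos(3*0°) + i sin(3*0°))
= 8(cos 0° + i sin 0°)
= 8


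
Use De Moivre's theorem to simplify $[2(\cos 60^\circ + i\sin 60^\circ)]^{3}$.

By De Moivre: z^n = r^n(cos(nθ) + i sin(nθ))
= 2^3(cos(3*60°) + i sin(3*60°))
= 8(cos 180° + i sin 180°)
= -8


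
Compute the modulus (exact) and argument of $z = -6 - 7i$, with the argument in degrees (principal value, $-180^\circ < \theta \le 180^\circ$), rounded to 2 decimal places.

|z| = sqrt((-6)^2 + (-7)^2) = sqrt(85)
arg(z) = arctan(b/a) = arctan(-7/-6) (quadrant-adjusted) = -130.60°


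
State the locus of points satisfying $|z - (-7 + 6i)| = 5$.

|z - z0| = r describes a circle centered at z0 with radius r
Here z0 = -7 + 6i and r = 5
Locus: Circle centered at (-7, 6) with radius 5


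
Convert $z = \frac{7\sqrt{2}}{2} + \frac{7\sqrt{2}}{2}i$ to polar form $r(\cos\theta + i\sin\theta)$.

r = |z| = sqrt(a^2 + b^2) = sqrt((7*sqrt(2)/2)^2 + (7*sqrt(2)/2)^2) = sqrt(49/2 + 49/2) = sqrt(49) = 7
θ = arctan(b/a) = arctan(4.9497/4.9497) (quadrant-adjusted) = 45°
z = 7(cos 45° + i sin 45°)


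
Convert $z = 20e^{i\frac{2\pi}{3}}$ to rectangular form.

a = r cos θ = 20 * -1/2 = -10
b = r sin θ = 20 * sqrt(3)/2 = 10*sqrt(3)
z = -10 + 10*sqrt(3)i


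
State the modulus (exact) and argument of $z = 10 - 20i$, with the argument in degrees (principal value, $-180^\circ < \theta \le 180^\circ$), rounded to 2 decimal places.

|z| = sqrt(10^2 + (-20)^2) = sqrt(500)
arg(z) = arctan(b/a) = arctan(-20/10) (quadrant-adjusted) = -63.43°


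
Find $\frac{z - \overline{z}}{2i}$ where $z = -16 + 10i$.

z - conjugate(z) = 2bi
(z - conjugate(z))/(2i) = 2bi/(2i) = b = 10


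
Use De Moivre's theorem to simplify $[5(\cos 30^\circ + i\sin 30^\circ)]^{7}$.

By De Moivre: z^n = r^n(cos(nθ) + i sin(nθ))
= 5^7(cos(7*30°) + i sin(7*30°))
= 78125(cos 210° + i sin 210°)
= -78125*sqrt(3)/2 - (78125/2)i


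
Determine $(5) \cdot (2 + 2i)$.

(a1*a2 - b1*b2) + (a1*b2 + b1*a2)i
= (10 - 0) + (10 + 0)i
= 10 + 10i


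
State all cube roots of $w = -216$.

|w| = 216, arg(w) = 180°
Root modulus = 216^(1/3) = 6
Root arguments: θ_k = (180° + 360°k)/3 for k = 0, 1, ..., 2
Roots: 3 + 3*sqrt(3)i, -6, 3 - 3*sqrt(3)i


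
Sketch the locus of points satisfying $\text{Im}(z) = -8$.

Im(z) = y where z = x + yi; the equation y = -8 is satisfied by all points with that y-coordinate
Locus: Horizontal line y = -8


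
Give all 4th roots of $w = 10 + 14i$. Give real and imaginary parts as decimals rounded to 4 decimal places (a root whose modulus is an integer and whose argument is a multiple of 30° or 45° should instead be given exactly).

|w| = sqrt(296) ≈ 17.204651, arg(w) ≈ 54.462322°
Root modulus = sqrt(296)^(1/4) ≈ 2.036627
Root arguments: θ_k = (arg(w) + 360°k)/4 for k = 0, 1, ..., 3
Compute each root as (root modulus)(cos θ_k + i sin θ_k) using full-precision intermediates, then round to 4 decimal places.
Roots: 1.9794 + 0.4794i, -0.4794 + 1.9794i, -1.9794 - 0.4794i, 0.4794 - 1.9794i


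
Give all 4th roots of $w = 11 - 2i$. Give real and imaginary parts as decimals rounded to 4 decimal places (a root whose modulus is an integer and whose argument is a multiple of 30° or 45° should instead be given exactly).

|w| = sqrt(125) ≈ 11.180340, arg(w) ≈ 349.695154°
Root modulus = sqrt(125)^(1/4) ≈ 1.828579
Root arguments: θ_k = (arg(w) + 360°k)/4 for k = 0, 1, ..., 3
Compute each root as (root modulus)(cos θ_k + i sin θ_k) using full-precision intermediates, then round to 4 decimal places.
Roots: 0.0822 + 1.8267i, -1.8267 + 0.0822i, -0.0822 - 1.8267i, 1.8267 - 0.0822i


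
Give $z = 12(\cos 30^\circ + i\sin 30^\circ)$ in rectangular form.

a = r cos θ = 12 * sqrt(3)/2 = 6*sqrt(3)
b = r sin θ = 12 * 1/2 = 6
z = 6*sqrt(3) + 6i


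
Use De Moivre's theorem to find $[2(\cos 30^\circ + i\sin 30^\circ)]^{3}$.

By De Moivre: z^n = r^n(cos(nθ) + i sin(nθ))
= 2^3(cos(3*30°) + i sin(3*30°))
= 8(cos 90° + i sin 90°)
= 8i


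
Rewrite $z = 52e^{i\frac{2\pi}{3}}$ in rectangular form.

a = r cos θ = 52 * -1/2 = -26
b = r sin θ = 52 * sqrt(3)/2 = 26*sqrt(3)
z = -26 + 26*sqrt(3)i


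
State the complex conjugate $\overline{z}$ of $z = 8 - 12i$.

If z = a + bi, then conjugate(z) = a - bi
conjugate(8 - 12i) = 8 + 12i


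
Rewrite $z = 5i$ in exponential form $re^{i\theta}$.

r = |z| = sqrt((0)^2 + (5)^2) = sqrt(0 + 25) = sqrt(25) = 5
a = 0 and b > 0, so z lies on the positive imaginary axis: θ = 90° = π/2
z = 5e^(i*π/2)


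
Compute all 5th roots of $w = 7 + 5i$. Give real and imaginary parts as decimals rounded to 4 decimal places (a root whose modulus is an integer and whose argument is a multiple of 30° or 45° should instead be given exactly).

|w| = sqrt(74) ≈ 8.602325, arg(w) ≈ 35.537678°
Root modulus = sqrt(74)^(1/5) ≈ 1.537883
Root arguments: θ_k = (arg(w) + 360°k)/5 for k = 0, 1, ..., 4
Compute each root as (root modulus)(cos θ_k + i sin θ_k) using full-precision intermediates, then round to 4 decimal places.
Roots: 1.5261 + 0.1903i, 0.2906 + 1.5102i, -1.3465 + 0.7431i, -1.1228 - 1.0509i, 0.6526 - 1.3926i


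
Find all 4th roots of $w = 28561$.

|w| = 28561, arg(w) = 0°
Root modulus = 28561^(1/4) = 13
Root arguments: θ_k = (0° + 360°k)/4 for k = 0, 1, ..., 3
Roots: 13, 13i, -13, -13i


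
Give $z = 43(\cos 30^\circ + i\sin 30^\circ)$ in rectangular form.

a = r cos θ = 43 * sqrt(3)/2 = 43*sqrt(3)/2
b = r sin θ = 43 * 1/2 = 43/2
z = 43*sqrt(3)/2 + (43/2)i


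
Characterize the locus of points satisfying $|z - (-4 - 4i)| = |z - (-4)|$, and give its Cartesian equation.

|z - z1| = |z - z2| means z is equidistant from z1 and z2,
i.e. the perpendicular bisector of the segment from (-4, -4) to (-4, 0) (midpoint (-4, -2)).
With z = x + yi, square both sides:
(x - (-4))^2 + (y - (-4))^2 = (x - (-4))^2 + (y - 0)^2
The x^2 and y^2 terms cancel: 0x + 8y = 16 - 32 = -16
Simplify: y = -2
Locus: Perpendicular bisector of the segment from (-4, -4) to (-4, 0): the line y = -2


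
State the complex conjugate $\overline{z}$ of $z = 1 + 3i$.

If z = a + bi, then conjugate(z) = a - bi
conjugate(1 + 3i) = 1 - 3i


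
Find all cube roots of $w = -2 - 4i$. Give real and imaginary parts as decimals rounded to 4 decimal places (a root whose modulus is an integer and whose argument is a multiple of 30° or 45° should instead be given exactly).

|w| = sqrt(20) ≈ 4.472136, arg(w) ≈ 243.434949°
Root modulus = sqrt(20)^(1/3) ≈ 1.647549
Root arguments: θ_k = (arg(w) + 360°k)/3 for k = 0, 1, ..., 2
Compute each root as (root modulus)(cos θ_k + i sin θ_k) using full-precision intermediates, then round to 4 decimal places.
Roots: 0.2536 + 1.6279i, -1.5366 - 0.5943i, 1.2830 - 1.0336i


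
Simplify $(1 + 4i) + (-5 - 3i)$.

(1 + (-5)) + (4 + (-3))i = -4 + i


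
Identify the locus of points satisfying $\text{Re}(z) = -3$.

Re(z) = x where z = x + yi; the equation x = -3 is satisfied by all points with that x-coordinate
Locus: Vertical line x = -3


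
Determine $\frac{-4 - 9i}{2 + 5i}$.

Multiply numerator and denominator by conjugate (2 - 5i):
= (-4 - 9i)(2 - 5i) / (2^2 + 5^2)
= (-53 + 2i) / 29
= -53/29 + (2/29)i


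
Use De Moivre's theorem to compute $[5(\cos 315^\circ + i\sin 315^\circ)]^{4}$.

By De Moivre: z^n = r^n(cos(nθ) + i sin(nθ))
= 5^4(cos(4*315°) + i sin(4*315°))
= 625(cos 180° + i sin 180°)
= -625


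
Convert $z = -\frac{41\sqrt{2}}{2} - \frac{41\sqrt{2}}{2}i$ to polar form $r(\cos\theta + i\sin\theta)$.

r = |z| = sqrt(a^2 + b^2) = sqrt((-41*sqrt(2)/2)^2 + (-41*sqrt(2)/2)^2) = sqrt(1681/2 + 1681/2) = sqrt(1681) = 41
θ = arctan(b/a) = arctan(-28.9914/-28.9914) (quadrant-adjusted) = 225°
z = 41(cos 225° + i sin 225°)


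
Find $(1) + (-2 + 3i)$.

(1 + (-2)) + (0 + 3)i = -1 + 3i


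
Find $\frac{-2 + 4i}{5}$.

Divisor is real, so divide each part by 5:
= -2/5 + (4/5)i


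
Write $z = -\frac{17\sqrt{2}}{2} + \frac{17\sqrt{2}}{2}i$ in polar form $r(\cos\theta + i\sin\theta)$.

r = |z| = sqrt(a^2 + b^2) = sqrt((-17*sqrt(2)/2)^2 + (17*sqrt(2)/2)^2) = sqrt(289/2 + 289/2) = sqrt(289) = 17
θ = arctan(b/a) = arctan(12.0208/-12.0208) (quadrant-adjusted) = 135°
z = 17(cos 135° + i sin 135°)


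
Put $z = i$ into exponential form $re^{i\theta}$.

r = |z| = sqrt((0)^2 + (1)^2) = sqrt(0 + 1) = sqrt(1) = 1
a = 0 and b > 0, so z lies on the positive imaginary axis: θ = 90° = π/2
z = 1e^(i*π/2)


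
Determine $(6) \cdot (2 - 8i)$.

(a1*a2 - b1*b2) + (a1*b2 + b1*a2)i
= (12 - 0) + (-48 + 0)i
= 12 - 48i


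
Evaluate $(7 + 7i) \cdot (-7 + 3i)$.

(a1*a2 - b1*b2) + (a1*b2 + b1*a2)i
= (-49 - 21) + (21 + (-49))i
= -70 - 28i


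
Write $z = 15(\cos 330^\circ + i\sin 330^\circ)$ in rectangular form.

a = r cos θ = 15 * sqrt(3)/2 = 15*sqrt(3)/2
b = r sin θ = 15 * -1/2 = -15/2
z = 15*sqrt(3)/2 - (15/2)i


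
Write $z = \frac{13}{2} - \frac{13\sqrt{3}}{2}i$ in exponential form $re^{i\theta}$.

r = |z| = sqrt((13/2)^2 + (-13*sqrt(3)/2)^2) = sqrt(169/4 + 507/4) = sqrt(169) = 13
θ = arctan(b/a) = arctan(-11.2583/6.5) (quadrant-adjusted) = -60° = -π/3
z = 13e^(-i*π/3)


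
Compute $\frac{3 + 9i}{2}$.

Divisor is real, so divide each part by 2:
= 3/2 + (9/2)i


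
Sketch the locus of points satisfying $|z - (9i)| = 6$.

|z - z0| = r describes a circle centered at z0 with radius r
Here z0 = 9i and r = 6
Locus: Circle centered at (0, 9) with radius 6


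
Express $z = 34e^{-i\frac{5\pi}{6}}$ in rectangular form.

a = r cos θ = 34 * -sqrt(3)/2 = -17*sqrt(3)
b = r sin θ = 34 * -1/2 = -17
z = -17*sqrt(3) - 17i


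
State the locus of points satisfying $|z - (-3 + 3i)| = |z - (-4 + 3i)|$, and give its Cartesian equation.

|z - z1| = |z - z2| means z is equidistant from z1 and z2,
i.e. the perpendicular bisector of the segment from (-3, 3) to (-4, 3) (midpoint (-7/2, 3)).
With z = x + yi, square both sides:
(x - (-3))^2 + (y - 3)^2 = (x - (-4))^2 + (y - 3)^2
The x^2 and y^2 terms cancel: -2x + 0y = 25 - 18 = 7
Simplify: x = -7/2
Locus: Perpendicular bisector of the segment from (-3, 3) to (-4, 3): the line x = -7/2


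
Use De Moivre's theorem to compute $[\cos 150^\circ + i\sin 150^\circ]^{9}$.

By De Moivre: z^n = r^n(cos(nθ) + i sin(nθ))
= 1^9(cos(9*150°) + i sin(9*150°))
= 1(cos 270° + i sin 270°)
= -i


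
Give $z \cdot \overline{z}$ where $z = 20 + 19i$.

z * conjugate(z) = |z|^2 = a^2 + b^2
= 20^2 + 19^2 = 761


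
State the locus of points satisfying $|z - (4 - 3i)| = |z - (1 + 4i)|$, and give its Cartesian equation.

|z - z1| = |z - z2| means z is equidistant from z1 and z2,
i.e. the perpendicular bisector of the segment from (4, -3) to (1, 4) (midpoint (5/2, 1/2)).
With z = x + yi, square both sides:
(x - 4)^2 + (y - (-3))^2 = (x - 1)^2 + (y - 4)^2
The x^2 and y^2 terms cancel: -6x + 14y = 17 - 25 = -8
Simplify: 3x - 7y = 4
Locus: Perpendicular bisector of the segment from (4, -3) to (1, 4): the line 3x - 7y = 4


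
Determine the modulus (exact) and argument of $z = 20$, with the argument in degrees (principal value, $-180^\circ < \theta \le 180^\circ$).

|z| = sqrt(20^2 + 0^2) = 20
b = 0 and a > 0, so z lies on the positive real axis: arg(z) = 0°


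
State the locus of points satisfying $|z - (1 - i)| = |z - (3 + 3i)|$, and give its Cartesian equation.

|z - z1| = |z - z2| means z is equidistant from z1 and z2,
i.e. the perpendicular bisector of the segment from (1, -1) to (3, 3) (midpoint (2, 1)).
With z = x + yi, square both sides:
(x - 1)^2 + (y - (-1))^2 = (x - 3)^2 + (y - 3)^2
The x^2 and y^2 terms cancel: 4x + 8y = 18 - 2 = 16
Simplify: x + 2y = 4
Locus: Perpendicular bisector of the segment from (1, -1) to (3, 3): the line x + 2y = 4


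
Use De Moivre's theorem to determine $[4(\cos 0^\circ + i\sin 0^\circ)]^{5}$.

By De Moivre: z^n = r^n(cos(nθ) + i sin(nθ))
= 4^5(cos(5*0°) + i sin(5*0°))
= 1024(cos 0° + i sin 0°)
= 1024


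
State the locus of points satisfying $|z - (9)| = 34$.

|z - z0| = r describes a circle centered at z0 with radius r
Here z0 = 9 and r = 34
Locus: Circle centered at (9, 0) with radius 34


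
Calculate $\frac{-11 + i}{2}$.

Divisor is real, so divide each part by 2:
= -11/2 + (1/2)i


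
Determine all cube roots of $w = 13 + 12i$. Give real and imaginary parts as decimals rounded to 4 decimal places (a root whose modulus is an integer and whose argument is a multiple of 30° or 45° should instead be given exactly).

|w| = sqrt(313) ≈ 17.691806, arg(w) ≈ 42.709390°
Root modulus = sqrt(313)^(1/3) ≈ 2.605698
Root arguments: θ_k = (arg(w) + 360°k)/3 for k = 0, 1, ..., 2
Compute each root as (root modulus)(cos θ_k + i sin θ_k) using full-precision intermediates, then round to 4 decimal places.
Roots: 2.5257 + 0.6408i, -1.8178 + 1.8669i, -0.7079 - 2.5077i


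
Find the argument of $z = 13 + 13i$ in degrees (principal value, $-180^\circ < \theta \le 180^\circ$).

θ = arctan(b/a) = arctan(13/13) (quadrant-adjusted) = 45°


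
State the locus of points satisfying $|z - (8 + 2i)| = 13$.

|z - z0| = r describes a circle centered at z0 with radius r
Here z0 = 8 + 2i and r = 13
Locus: Circle centered at (8, 2) with radius 13


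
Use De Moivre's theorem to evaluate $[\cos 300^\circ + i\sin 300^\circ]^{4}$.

By De Moivre: z^n = r^n(cos(nθ) + i sin(nθ))
= 1^4(cos(4*300°) + i sin(4*300°))
= 1(cos 120° + i sin 120°)
= -1/2 + (sqrt(3)/2)i


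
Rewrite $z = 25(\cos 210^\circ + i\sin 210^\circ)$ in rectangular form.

a = r cos θ = 25 * -sqrt(3)/2 = -25*sqrt(3)/2
b = r sin θ = 25 * -1/2 = -25/2
z = -25*sqrt(3)/2 - (25/2)i


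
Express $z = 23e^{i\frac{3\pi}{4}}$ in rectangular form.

a = r cos θ = 23 * -sqrt(2)/2 = -23*sqrt(2)/2
b = r sin θ = 23 * sqrt(2)/2 = 23*sqrt(2)/2
z = -23*sqrt(2)/2 + (23*sqrt(2)/2)i


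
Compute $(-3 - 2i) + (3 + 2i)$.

(-3 + 3) + (-2 + 2)i = 0


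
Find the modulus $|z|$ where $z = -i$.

|z| = sqrt(a^2 + b^2) = sqrt(0^2 + (-1)^2) = sqrt(1) = 1


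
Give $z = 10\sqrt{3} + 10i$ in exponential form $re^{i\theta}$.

r = |z| = sqrt((10*sqrt(3))^2 + (10)^2) = sqrt(300 + 100) = sqrt(400) = 20
θ = arctan(b/a) = arctan(10/17.3205) (quadrant-adjusted) = 30° = π/6
z = 20e^(i*π/6)


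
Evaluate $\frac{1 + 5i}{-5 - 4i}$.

Multiply numerator and denominator by conjugate (-5 + 4i):
= (1 + 5i)(-5 + 4i) / ((-5)^2 + (-4)^2)
= (-25 - 21i) / 41
= -25/41 - (21/41)i


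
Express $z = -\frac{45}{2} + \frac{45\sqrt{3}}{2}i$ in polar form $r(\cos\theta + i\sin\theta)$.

r = |z| = sqrt(a^2 + b^2) = sqrt((-45/2)^2 + (45*sqrt(3)/2)^2) = sqrt(2025/4 + 6075/4) = sqrt(2025) = 45
θ = arctan(b/a) = arctan(38.9711/-22.5) (quadrant-adjusted) = 120°
z = 45(cos 120° + i sin 120°)


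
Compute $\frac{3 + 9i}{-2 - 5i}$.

Multiply numerator and denominator by conjugate (-2 + 5i):
= (3 + 9i)(-2 + 5i) / ((-2)^2 + (-5)^2)
= (-51 - 3i) / 29
= -51/29 - (3/29)i


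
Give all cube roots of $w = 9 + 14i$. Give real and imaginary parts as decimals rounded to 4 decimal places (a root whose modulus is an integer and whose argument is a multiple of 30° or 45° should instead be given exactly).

|w| = sqrt(277) ≈ 16.643317, arg(w) ≈ 57.264774°
Root modulus = sqrt(277)^(1/3) ≈ 2.553171
Root arguments: θ_k = (arg(w) + 360°k)/3 for k = 0, 1, ..., 2
Compute each root as (root modulus)(cos θ_k + i sin θ_k) using full-precision intermediates, then round to 4 decimal places.
Roots: 2.4128 + 0.8349i, -1.9295 + 1.6721i, -0.4833 - 2.5070i


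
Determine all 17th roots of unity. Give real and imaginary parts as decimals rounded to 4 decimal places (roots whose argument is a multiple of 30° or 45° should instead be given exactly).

ω_k = e^(2πik/17) = cos(2πk/17) + i sin(2πk/17) for k = 0, 1, ..., 16
Roots: 1, 0.9325 + 0.3612i, 0.7390 + 0.6737i, 0.4457 + 0.8952i, 0.0923 + 0.9957i, -0.2737 + 0.9618i, -0.6026 + 0.7980i, -0.8502 + 0.5264i, -0.9830 + 0.1837i, -0.9830 - 0.1837i, -0.8502 - 0.5264i, -0.6026 - 0.7980i, -0.2737 - 0.9618i, 0.0923 - 0.9957i, 0.4457 - 0.8952i, 0.7390 - 0.6737i, 0.9325 - 0.3612i


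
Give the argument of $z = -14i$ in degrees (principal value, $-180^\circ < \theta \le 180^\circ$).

a = 0 and b < 0, so z lies on the negative imaginary axis: θ = -90°


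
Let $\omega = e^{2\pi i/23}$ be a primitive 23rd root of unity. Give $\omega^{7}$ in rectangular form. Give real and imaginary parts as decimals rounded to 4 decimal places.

ω^7 = e^(2πi·7/23) = e^(i·14π/23)
= cos(14π/23) + i sin(14π/23)
= -0.3349 + 0.9423i


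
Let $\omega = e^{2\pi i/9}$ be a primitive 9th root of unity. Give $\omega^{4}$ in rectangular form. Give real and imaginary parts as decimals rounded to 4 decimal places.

ω^4 = e^(2πi·4/9) = e^(i·8π/9)
= cos(8π/9) + i sin(8π/9)
= -0.9397 + 0.3420i


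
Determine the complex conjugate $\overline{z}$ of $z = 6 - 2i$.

If z = a + bi, then conjugate(z) = a - bi
conjugate(6 - 2i) = 6 + 2i


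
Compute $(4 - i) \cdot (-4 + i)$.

(a1*a2 - b1*b2) + (a1*b2 + b1*a2)i
= (-16 - (-1)) + (4 + 4)i
= -15 + 8i


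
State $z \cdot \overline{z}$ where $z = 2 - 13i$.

z * conjugate(z) = |z|^2 = a^2 + b^2
= 2^2 + (-13)^2 = 173


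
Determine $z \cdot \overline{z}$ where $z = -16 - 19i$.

z * conjugate(z) = |z|^2 = a^2 + b^2
= (-16)^2 + (-19)^2 = 617


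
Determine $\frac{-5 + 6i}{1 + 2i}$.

Multiply numerator and denominator by conjugate (1 - 2i):
= (-5 + 6i)(1 - 2i) / (1^2 + 2^2)
= (7 + 16i) / 5
= 7/5 + (16/5)i


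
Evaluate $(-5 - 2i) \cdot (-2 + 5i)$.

(a1*a2 - b1*b2) + (a1*b2 + b1*a2)i
= (10 - (-10)) + (-25 + 4)i
= 20 - 21i


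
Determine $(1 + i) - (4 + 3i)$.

(1 - 4) + (1 - 3)i = -3 - 2i


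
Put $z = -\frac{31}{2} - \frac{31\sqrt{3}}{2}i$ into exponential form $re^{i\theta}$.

r = |z| = sqrt((-31/2)^2 + (-31*sqrt(3)/2)^2) = sqrt(961/4 + 2883/4) = sqrt(961) = 31
θ = arctan(b/a) = arctan(-26.8468/-15.5) (quadrant-adjusted) = -120° = -2π/3
z = 31e^(-i*2π/3)


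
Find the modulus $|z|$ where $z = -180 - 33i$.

|z| = sqrt(a^2 + b^2) = sqrt((-180)^2 + (-33)^2) = sqrt(33489) = 183


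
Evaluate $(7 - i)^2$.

(a + bi)^2 = a^2 - b^2 + 2abi
= 7^2 - (-1)^2 + 2*7*(-1)i
= 48 - 14i


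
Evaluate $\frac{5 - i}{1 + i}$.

Multiply numerator and denominator by conjugate (1 - i):
= (5 - i)(1 - i) / (1^2 + 1^2)
= (4 - 6i) / 2
= 2 - 3i


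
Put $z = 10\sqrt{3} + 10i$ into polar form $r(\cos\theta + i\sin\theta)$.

r = |z| = sqrt(a^2 + b^2) = sqrt((10*sqrt(3))^2 + (10)^2) = sqrt(300 + 100) = sqrt(400) = 20
θ = arctan(b/a) = arctan(10/17.3205) (quadrant-adjusted) = 30°
z = 20(cos 30° + i sin 30°)


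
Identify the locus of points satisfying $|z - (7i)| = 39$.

|z - z0| = r describes a circle centered at z0 with radius r
Here z0 = 7i and r = 39
Locus: Circle centered at (0, 7) with radius 39


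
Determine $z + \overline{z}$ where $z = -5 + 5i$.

z + conjugate(z) = (a + bi) + (a - bi) = 2a
= 2 * (-5) = -10


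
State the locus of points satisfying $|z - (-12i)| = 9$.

|z - z0| = r describes a circle centered at z0 with radius r
Here z0 = -12i and r = 9
Locus: Circle centered at (0, -12) with radius 9


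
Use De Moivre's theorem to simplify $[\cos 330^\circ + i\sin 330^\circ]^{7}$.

By De Moivre: z^n = r^n(cos(nθ) + i sin(nθ))
= 1^7(cos(7*330°) + i sin(7*330°))
= 1(cos 150° + i sin 150°)
= -sqrt(3)/2 + (1/2)i


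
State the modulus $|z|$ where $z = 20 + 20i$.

|z| = sqrt(a^2 + b^2) = sqrt(20^2 + 20^2) = sqrt(800) = sqrt(800)


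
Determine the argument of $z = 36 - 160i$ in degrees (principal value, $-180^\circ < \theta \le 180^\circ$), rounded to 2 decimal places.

θ = arctan(b/a) = arctan(-160/36) (quadrant-adjusted) = -77.32°


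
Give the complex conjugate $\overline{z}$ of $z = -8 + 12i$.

If z = a + bi, then conjugate(z) = a - bi
conjugate(-8 + 12i) = -8 - 12i


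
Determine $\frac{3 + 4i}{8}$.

Divisor is real, so divide each part by 8:
= 3/8 + (1/2)i


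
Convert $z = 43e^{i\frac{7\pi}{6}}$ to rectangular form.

a = r cos θ = 43 * -sqrt(3)/2 = -43*sqrt(3)/2
b = r sin θ = 43 * -1/2 = -43/2
z = -43*sqrt(3)/2 - (43/2)i


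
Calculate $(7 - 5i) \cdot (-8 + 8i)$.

(a1*a2 - b1*b2) + (a1*b2 + b1*a2)i
= (-56 - (-40)) + (56 + 40)i
= -16 + 96i


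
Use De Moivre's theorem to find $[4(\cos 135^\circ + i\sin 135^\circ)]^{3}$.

By De Moivre: z^n = r^n(cos(nθ) + i sin(nθ))
= 4^3(cos(3*135°) + i sin(3*135°))
= 64(cos 45° + i sin 45°)
= 32*sqrt(2) + 32*sqrt(2)i


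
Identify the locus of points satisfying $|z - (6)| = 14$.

|z - z0| = r describes a circle centered at z0 with radius r
Here z0 = 6 and r = 14
Locus: Circle centered at (6, 0) with radius 14


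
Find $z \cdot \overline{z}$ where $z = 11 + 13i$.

z * conjugate(z) = |z|^2 = a^2 + b^2
= 11^2 + 13^2 = 290


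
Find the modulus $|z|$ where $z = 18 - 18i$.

|z| = sqrt(a^2 + b^2) = sqrt(18^2 + (-18)^2) = sqrt(648) = sqrt(648)


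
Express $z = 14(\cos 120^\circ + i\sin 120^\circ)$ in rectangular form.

a = r cos θ = 14 * -1/2 = -7
b = r sin θ = 14 * sqrt(3)/2 = 7*sqrt(3)
z = -7 + 7*sqrt(3)i


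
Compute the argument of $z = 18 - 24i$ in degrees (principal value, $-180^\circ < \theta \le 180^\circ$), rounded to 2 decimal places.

θ = arctan(b/a) = arctan(-24/18) (quadrant-adjusted) = -53.13°


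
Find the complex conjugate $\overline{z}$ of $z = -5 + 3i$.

If z = a + bi, then conjugate(z) = a - bi
conjugate(-5 + 3i) = -5 - 3i


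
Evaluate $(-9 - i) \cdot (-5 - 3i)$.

(a1*a2 - b1*b2) + (a1*b2 + b1*a2)i
= (45 - 3) + (27 + 5)i
= 42 + 32i


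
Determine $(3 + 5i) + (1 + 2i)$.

(3 + 1) + (5 + 2)i = 4 + 7i


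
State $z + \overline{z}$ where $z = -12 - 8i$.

z + conjugate(z) = (a + bi) + (a - bi) = 2a
= 2 * (-12) = -24


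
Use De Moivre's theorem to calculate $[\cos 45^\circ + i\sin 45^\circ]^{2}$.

By De Moivre: z^n = r^n(cos(nθ) + i sin(nθ))
= 1^2(cos(2*45°) + i sin(2*45°))
= 1(cos 90° + i sin 90°)
= i


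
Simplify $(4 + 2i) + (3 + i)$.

(4 + 3) + (2 + 1)i = 7 + 3i


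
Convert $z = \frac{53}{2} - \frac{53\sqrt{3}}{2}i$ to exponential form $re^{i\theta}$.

r = |z| = sqrt((53/2)^2 + (-53*sqrt(3)/2)^2) = sqrt(2809/4 + 8427/4) = sqrt(2809) = 53
θ = arctan(b/a) = arctan(-45.8993/26.5) (quadrant-adjusted) = -60° = -π/3
z = 53e^(-i*π/3)


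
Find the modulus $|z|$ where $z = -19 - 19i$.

|z| = sqrt(a^2 + b^2) = sqrt((-19)^2 + (-19)^2) = sqrt(722) = sqrt(722)


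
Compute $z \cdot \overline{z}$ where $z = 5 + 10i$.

z * conjugate(z) = |z|^2 = a^2 + b^2
= 5^2 + 10^2 = 125


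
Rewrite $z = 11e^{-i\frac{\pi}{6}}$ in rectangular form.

a = r cos θ = 11 * sqrt(3)/2 = 11*sqrt(3)/2
b = r sin θ = 11 * -1/2 = -11/2
z = 11*sqrt(3)/2 - (11/2)i


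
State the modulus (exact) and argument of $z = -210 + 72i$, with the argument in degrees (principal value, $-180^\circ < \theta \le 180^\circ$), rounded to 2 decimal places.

|z| = sqrt((-210)^2 + 72^2) = 222
arg(z) = arctan(b/a) = arctan(72/-210) (quadrant-adjusted) = 161.08°


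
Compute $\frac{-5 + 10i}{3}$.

Divisor is real, so divide each part by 3:
= -5/3 + (10/3)i


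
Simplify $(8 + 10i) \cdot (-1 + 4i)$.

(a1*a2 - b1*b2) + (a1*b2 + b1*a2)i
= (-8 - 40) + (32 + (-10))i
= -48 + 22i


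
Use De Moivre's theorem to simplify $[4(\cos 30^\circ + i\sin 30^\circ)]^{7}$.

By De Moivre: z^n = r^n(cos(nθ) + i sin(nθ))
= 4^7(cos(7*30°) + i sin(7*30°))
= 16384(cos 210° + i sin 210°)
= -8192*sqrt(3) - 8192i


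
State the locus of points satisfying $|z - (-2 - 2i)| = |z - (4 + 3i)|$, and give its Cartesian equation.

|z - z1| = |z - z2| means z is equidistant from z1 and z2,
i.e. the perpendicular bisector of the segment from (-2, -2) to (4, 3) (midpoint (1, 1/2)).
With z = x + yi, square both sides:
(x - (-2))^2 + (y - (-2))^2 = (x - 4)^2 + (y - 3)^2
The x^2 and y^2 terms cancel: 12x + 10y = 25 - 8 = 17
Simplify: 12x + 10y = 17
Locus: Perpendicular bisector of the segment from (-2, -2) to (4, 3): the line 12x + 10y = 17


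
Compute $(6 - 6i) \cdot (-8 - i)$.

(a1*a2 - b1*b2) + (a1*b2 + b1*a2)i
= (-48 - 6) + (-6 + 48)i
= -54 + 42i


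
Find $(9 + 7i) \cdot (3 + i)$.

(a1*a2 - b1*b2) + (a1*b2 + b1*a2)i
= (27 - 7) + (9 + 21)i
= 20 + 30i


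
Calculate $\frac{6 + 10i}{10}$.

Divisor is real, so divide each part by 10:
= 3/5 + i


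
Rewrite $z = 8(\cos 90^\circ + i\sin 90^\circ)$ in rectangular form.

a = r cos θ = 8 * 0 = 0
b = r sin θ = 8 * 1 = 8
z = 8i


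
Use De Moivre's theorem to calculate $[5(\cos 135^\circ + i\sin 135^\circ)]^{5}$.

By De Moivre: z^n = r^n(cos(nθ) + i sin(nθ))
= 5^5(cos(5*135°) + i sin(5*135°))
= 3125(cos 315° + i sin 315°)
= 3125*sqrt(2)/2 - (3125*sqrt(2)/2)i


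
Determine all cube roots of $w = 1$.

|w| = 1, arg(w) = 0°
Root modulus = 1^(1/3) = 1
Root arguments: θ_k = (0° + 360°k)/3 for k = 0, 1, ..., 2
Roots: 1, -1/2 + (sqrt(3)/2)i, -1/2 - (sqrt(3)/2)i


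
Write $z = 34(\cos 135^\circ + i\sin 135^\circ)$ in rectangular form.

a = r cos θ = 34 * -sqrt(2)/2 = -17*sqrt(2)
b = r sin θ = 34 * sqrt(2)/2 = 17*sqrt(2)
z = -17*sqrt(2) + 17*sqrt(2)i


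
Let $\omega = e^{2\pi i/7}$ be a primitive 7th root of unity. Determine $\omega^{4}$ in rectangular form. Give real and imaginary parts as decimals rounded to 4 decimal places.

ω^4 = e^(2πi·4/7) = e^(i·8π/7)
= cos(8π/7) + i sin(8π/7)
= -0.9010 - 0.4339i


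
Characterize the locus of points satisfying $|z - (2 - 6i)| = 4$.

|z - z0| = r describes a circle centered at z0 with radius r
Here z0 = 2 - 6i and r = 4
Locus: Circle centered at (2, -6) with radius 4


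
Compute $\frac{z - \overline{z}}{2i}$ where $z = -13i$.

z - conjugate(z) = 2bi
(z - conjugate(z))/(2i) = 2bi/(2i) = b = -13


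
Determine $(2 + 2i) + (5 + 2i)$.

(2 + 5) + (2 + 2)i = 7 + 4i


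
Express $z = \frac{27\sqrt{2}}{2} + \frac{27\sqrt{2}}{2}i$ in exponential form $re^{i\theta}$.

r = |z| = sqrt((27*sqrt(2)/2)^2 + (27*sqrt(2)/2)^2) = sqrt(729/2 + 729/2) = sqrt(729) = 27
θ = arctan(b/a) = arctan(19.0919/19.0919) (quadrant-adjusted) = 45° = π/4
z = 27e^(i*π/4)


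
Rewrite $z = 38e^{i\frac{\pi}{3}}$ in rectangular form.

a = r cos θ = 38 * 1/2 = 19
b = r sin θ = 38 * sqrt(3)/2 = 19*sqrt(3)
z = 19 + 19*sqrt(3)i


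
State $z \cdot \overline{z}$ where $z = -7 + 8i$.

z * conjugate(z) = |z|^2 = a^2 + b^2
= (-7)^2 + 8^2 = 113


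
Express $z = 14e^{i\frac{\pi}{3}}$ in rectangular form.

a = r cos θ = 14 * 1/2 = 7
b = r sin θ = 14 * sqrt(3)/2 = 7*sqrt(3)
z = 7 + 7*sqrt(3)i


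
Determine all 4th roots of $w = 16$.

|w| = 16, arg(w) = 0°
Root modulus = 16^(1/4) = 2
Root arguments: θ_k = (0° + 360°k)/4 for k = 0, 1, ..., 3
Roots: 2, 2i, -2, -2i


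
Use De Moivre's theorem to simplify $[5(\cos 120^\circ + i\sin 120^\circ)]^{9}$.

By De Moivre: z^n = r^n(cos(nθ) + i sin(nθ))
= 5^9(cos(9*120°) + i sin(9*120°))
= 1953125(cos 0° + i sin 0°)
= 1953125


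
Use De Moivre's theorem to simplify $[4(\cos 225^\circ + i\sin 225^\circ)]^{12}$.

By De Moivre: z^n = r^n(cos(nθ) + i sin(nθ))
= 4^12(cos(12*225°) + i sin(12*225°))
= 16777216(cos 180° + i sin 180°)
= -16777216


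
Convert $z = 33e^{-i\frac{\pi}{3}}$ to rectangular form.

a = r cos θ = 33 * 1/2 = 33/2
b = r sin θ = 33 * -sqrt(3)/2 = -33*sqrt(3)/2
z = 33/2 - (33*sqrt(3)/2)i


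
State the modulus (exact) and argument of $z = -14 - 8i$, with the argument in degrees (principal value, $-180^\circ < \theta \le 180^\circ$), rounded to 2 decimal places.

|z| = sqrt((-14)^2 + (-8)^2) = sqrt(260)
arg(z) = arctan(b/a) = arctan(-8/-14) (quadrant-adjusted) = -150.26°


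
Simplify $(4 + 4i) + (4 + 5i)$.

(4 + 4) + (4 + 5)i = 8 + 9i


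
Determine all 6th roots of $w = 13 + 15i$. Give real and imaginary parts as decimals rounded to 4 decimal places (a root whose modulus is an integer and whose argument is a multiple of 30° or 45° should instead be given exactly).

|w| = sqrt(394) ≈ 19.849433, arg(w) ≈ 49.085617°
Root modulus = sqrt(394)^(1/6) ≈ 1.645475
Root arguments: θ_k = (arg(w) + 360°k)/6 for k = 0, 1, ..., 5
Compute each root as (root modulus)(cos θ_k + i sin θ_k) using full-precision intermediates, then round to 4 decimal places.
Roots: 1.6287 + 0.2342i, 0.6116 + 1.5276i, -1.0171 + 1.2934i, -1.6287 - 0.2342i, -0.6116 - 1.5276i, 1.0171 - 1.2934i


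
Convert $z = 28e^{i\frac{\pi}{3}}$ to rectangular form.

a = r cos θ = 28 * 1/2 = 14
b = r sin θ = 28 * sqrt(3)/2 = 14*sqrt(3)
z = 14 + 14*sqrt(3)i


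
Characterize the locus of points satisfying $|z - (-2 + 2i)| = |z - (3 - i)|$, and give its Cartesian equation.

|z - z1| = |z - z2| means z is equidistant from z1 and z2,
i.e. the perpendicular bisector of the segment from (-2, 2) to (3, -1) (midpoint (1/2, 1/2)).
With z = x + yi, square both sides:
(x - (-2))^2 + (y - 2)^2 = (x - 3)^2 + (y - (-1))^2
The x^2 and y^2 terms cancel: 10x + (-6)y = 10 - 8 = 2
Simplify: 5x - 3y = 1
Locus: Perpendicular bisector of the segment from (-2, 2) to (3, -1): the line 5x - 3y = 1


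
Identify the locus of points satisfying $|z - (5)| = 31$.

|z - z0| = r describes a circle centered at z0 with radius r
Here z0 = 5 and r = 31
Locus: Circle centered at (5, 0) with radius 31


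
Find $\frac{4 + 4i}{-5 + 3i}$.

Multiply numerator and denominator by conjugate (-5 - 3i):
= (4 + 4i)(-5 - 3i) / ((-5)^2 + 3^2)
= (-8 - 32i) / 34
Divide through by 2: (-4 - 16i) / 17
= -4/17 - (16/17)i


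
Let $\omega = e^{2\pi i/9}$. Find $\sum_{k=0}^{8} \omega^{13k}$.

Let ζ = ω^13 = e^(2πi·13/9). Since 9 ∤ 13, ζ ≠ 1.
Sum = Σ_{k=0}^{8} ζ^k = (ζ^9 - 1)/(ζ - 1) = (ω^{13·9} - 1)/(ζ - 1) = (1 - 1)/(ζ - 1) = 0


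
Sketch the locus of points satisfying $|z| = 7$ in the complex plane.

|z| = 7 means sqrt(x^2 + y^2) = 7
This is a circle of radius 7 centered at the origin


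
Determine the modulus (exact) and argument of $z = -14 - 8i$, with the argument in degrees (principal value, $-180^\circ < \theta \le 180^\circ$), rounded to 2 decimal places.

|z| = sqrt((-14)^2 + (-8)^2) = sqrt(260)
arg(z) = arctan(b/a) = arctan(-8/-14) (quadrant-adjusted) = -150.26°


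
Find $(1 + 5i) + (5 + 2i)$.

(1 + 5) + (5 + 2)i = 6 + 7i


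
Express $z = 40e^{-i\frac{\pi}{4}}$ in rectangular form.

a = r cos θ = 40 * sqrt(2)/2 = 20*sqrt(2)
b = r sin θ = 40 * -sqrt(2)/2 = -20*sqrt(2)
z = 20*sqrt(2) - 20*sqrt(2)i


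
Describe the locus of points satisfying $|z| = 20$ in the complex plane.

|z| = 20 means sqrt(x^2 + y^2) = 20
This is a circle of radius 20 centered at the origin


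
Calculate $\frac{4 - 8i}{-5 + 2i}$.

Multiply numerator and denominator by conjugate (-5 - 2i):
= (4 - 8i)(-5 - 2i) / ((-5)^2 + 2^2)
= (-36 + 32i) / 29
= -36/29 + (32/29)i


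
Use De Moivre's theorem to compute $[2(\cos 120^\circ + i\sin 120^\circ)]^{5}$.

By De Moivre: z^n = r^n(cos(nθ) + i sin(nθ))
= 2^5(cos(5*120°) + i sin(5*120°))
= 32(cos 240° + i sin 240°)
= -16 - 16*sqrt(3)i


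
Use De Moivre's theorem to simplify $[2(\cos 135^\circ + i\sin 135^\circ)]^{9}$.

By De Moivre: z^n = r^n(cos(nθ) + i sin(nθ))
= 2^9(cos(9*135°) + i sin(9*135°))
= 512(cos 135° + i sin 135°)
= -256*sqrt(2) + 256*sqrt(2)i


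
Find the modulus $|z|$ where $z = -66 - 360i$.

|z| = sqrt(a^2 + b^2) = sqrt((-66)^2 + (-360)^2) = sqrt(133956) = 366


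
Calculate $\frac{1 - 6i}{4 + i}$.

Multiply numerator and denominator by conjugate (4 - i):
= (1 - 6i)(4 - i) / (4^2 + 1^2)
= (-2 - 25i) / 17
= -2/17 - (25/17)i


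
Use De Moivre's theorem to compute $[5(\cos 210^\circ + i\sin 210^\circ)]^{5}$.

By De Moivre: z^n = r^n(cos(nθ) + i sin(nθ))
= 5^5(cos(5*210°) + i sin(5*210°))
= 3125(cos 330° + i sin 330°)
= 3125*sqrt(3)/2 - (3125/2)i


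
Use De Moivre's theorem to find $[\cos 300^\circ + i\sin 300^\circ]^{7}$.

By De Moivre: z^n = r^n(cos(nθ) + i sin(nθ))
= 1^7(cos(7*300°) + i sin(7*300°))
= 1(cos 300° + i sin 300°)
= 1/2 - (sqrt(3)/2)i


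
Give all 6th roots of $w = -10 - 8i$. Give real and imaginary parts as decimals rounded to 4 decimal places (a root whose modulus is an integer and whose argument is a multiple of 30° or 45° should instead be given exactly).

|w| = sqrt(164) ≈ 12.806248, arg(w) ≈ 218.659808°
Root modulus = sqrt(164)^(1/6) ≈ 1.529573
Root arguments: θ_k = (arg(w) + 360°k)/6 for k = 0, 1, ..., 5
Compute each root as (root modulus)(cos θ_k + i sin θ_k) using full-precision intermediates, then round to 4 decimal places.
Roots: 1.2305 + 0.9086i, -0.1716 + 1.5199i, -1.4021 + 0.6113i, -1.2305 - 0.9086i, 0.1716 - 1.5199i, 1.4021 - 0.6113i


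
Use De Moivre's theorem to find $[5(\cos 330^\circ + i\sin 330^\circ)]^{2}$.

By De Moivre: z^n = r^n(cos(nθ) + i sin(nθ))
= 5^2(cos(2*330°) + i sin(2*330°))
= 25(cos 300° + i sin 300°)
= 25/2 - (25*sqrt(3)/2)i
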